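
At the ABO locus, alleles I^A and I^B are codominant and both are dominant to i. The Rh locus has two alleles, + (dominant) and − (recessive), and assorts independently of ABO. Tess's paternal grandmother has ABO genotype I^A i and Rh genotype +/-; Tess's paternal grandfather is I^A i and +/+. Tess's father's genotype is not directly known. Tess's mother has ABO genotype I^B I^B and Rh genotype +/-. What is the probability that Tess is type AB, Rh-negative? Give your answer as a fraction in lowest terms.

Tess's father's ABO genotype from I^A i × I^A i: 1/4 I^A I^A, 1/2 I^A i, 1/4 i i.
Crossing each possibility with the mother I^B I^B and summing P(type AB): 1/4·1 + 1/2·1/2 + 1/4·0 = 1/2.
Similarly for Rh via the father's Rh distribution: P(Rh-) = 1/8.
Independent loci: 1/2 × 1/8 = 1/16.

1/16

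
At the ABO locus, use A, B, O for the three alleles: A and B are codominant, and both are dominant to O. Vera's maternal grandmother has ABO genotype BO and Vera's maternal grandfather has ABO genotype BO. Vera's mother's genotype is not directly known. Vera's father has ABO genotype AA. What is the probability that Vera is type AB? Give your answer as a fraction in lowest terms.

Vera's mother's ABO genotype from BO × BO: 1/4 BB, 1/2 BO, 1/4 OO.
Crossing each possibility with the father AA and summing P(type AB): 1/4·1 + 1/2·1/2 + 1/4·0 = 1/2.

1/2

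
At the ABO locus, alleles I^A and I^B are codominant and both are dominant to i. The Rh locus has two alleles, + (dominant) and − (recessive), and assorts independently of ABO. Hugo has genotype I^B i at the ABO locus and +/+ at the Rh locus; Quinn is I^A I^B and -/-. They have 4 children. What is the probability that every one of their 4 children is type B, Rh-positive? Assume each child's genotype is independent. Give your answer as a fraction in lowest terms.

1/16

ABO cross I^B i × I^A I^B → 1/4 A, 1/2 B, 1/4 AB.
Rh cross +/+ × -/- → 1 Rh+; so P(type B, Rh-positive) = 1/2 × 1 = 1/2 per child.
All 4 independent: (1/2)^4 = 1/16.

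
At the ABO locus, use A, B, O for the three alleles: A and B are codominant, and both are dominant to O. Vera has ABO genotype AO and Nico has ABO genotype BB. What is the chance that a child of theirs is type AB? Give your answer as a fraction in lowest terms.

ABO cross AO × BB → offspring phenotypes: 1/2 B, 1/2 AB.
So P(type AB) = 1/2.

1/2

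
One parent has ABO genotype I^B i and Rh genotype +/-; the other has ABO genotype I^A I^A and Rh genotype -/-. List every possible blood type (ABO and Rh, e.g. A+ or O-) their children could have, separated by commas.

Gametes from I^B i × I^A I^A give offspring ABO genotypes I^A I^B, I^A i, i.e. phenotypes A, AB.
Rh cross +/- × -/- → phenotypes Rh+, Rh-.
Combining independently: A+, A-, AB+, AB-.

A+, A-, AB+, AB-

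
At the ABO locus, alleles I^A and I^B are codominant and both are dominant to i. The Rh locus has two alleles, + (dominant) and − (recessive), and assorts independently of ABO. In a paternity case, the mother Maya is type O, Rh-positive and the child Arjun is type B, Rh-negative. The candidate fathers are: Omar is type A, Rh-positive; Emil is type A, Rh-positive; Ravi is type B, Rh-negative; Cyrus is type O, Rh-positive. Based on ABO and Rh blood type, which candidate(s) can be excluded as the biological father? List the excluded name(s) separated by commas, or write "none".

A candidate is excluded only if no genotype consistent with his phenotype could produce a type B, Rh-negative child with a type O, Rh-positive mother.
Omar (type A, Rh+): no genotype consistent with that phenotype can produce a type-B Rh- child with a type-O mother.
Emil (type A, Rh+): no genotype consistent with that phenotype can produce a type-B Rh- child with a type-O mother.
Cyrus (type O, Rh+): no genotype consistent with that phenotype can produce a type-B Rh- child with a type-O mother.

Omar, Emil, Cyrus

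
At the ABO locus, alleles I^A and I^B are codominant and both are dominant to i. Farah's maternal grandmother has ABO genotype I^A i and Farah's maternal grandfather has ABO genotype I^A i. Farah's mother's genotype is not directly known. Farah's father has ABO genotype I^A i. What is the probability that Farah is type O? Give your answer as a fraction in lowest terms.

Farah's mother's ABO genotype from I^A i × I^A i: 1/4 I^A I^A, 1/2 I^A i, 1/4 i i.
Crossing each possibility with the father I^A i and summing P(type O): 1/4·0 + 1/2·1/4 + 1/4·1/2 = 1/4.

1/4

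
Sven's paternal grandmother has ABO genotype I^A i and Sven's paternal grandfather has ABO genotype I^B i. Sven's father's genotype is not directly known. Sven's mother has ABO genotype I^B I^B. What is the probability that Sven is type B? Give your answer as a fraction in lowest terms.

3/4

Sven's father's ABO genotype from I^A i × I^B i: 1/4 I^A I^B, 1/4 I^A i, 1/4 I^B i, 1/4 i i.
Crossing each possibility with the mother I^B I^B and summing P(type B): 1/4·1/2 + 1/4·1/2 + 1/4·1 + 1/4·1 = 3/4.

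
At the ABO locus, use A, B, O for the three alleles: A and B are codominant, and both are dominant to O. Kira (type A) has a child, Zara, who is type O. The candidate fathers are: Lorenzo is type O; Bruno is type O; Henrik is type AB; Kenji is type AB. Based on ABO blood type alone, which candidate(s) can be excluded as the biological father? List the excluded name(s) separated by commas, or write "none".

A candidate is excluded only if no genotype consistent with his phenotype could produce a type O child with a type A mother.
Henrik (type AB): no genotype consistent with that phenotype can produce a type-O child with a type-A mother.
Kenji (type AB): no genotype consistent with that phenotype can produce a type-O child with a type-A mother.

Henrik, Kenji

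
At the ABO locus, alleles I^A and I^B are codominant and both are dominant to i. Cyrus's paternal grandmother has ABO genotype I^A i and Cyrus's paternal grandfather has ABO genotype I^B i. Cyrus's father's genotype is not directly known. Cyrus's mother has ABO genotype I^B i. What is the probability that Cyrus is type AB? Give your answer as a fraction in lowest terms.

1/8

Cyrus's father's ABO genotype from I^A i × I^B i: 1/4 I^A I^B, 1/4 I^A i, 1/4 I^B i, 1/4 i i.
Crossing each possibility with the mother I^B i and summing P(type AB): 1/4·1/4 + 1/4·1/4 + 1/4·0 + 1/4·0 = 1/8.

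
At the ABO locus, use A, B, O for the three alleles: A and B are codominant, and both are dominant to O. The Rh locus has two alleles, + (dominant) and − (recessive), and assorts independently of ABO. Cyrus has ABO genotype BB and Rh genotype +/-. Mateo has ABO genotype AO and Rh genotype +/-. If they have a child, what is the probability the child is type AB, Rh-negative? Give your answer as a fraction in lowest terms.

1/8

ABO cross BB × AO → offspring phenotypes: 1/2 B, 1/2 AB.
Rh cross +/- × +/- → 3/4 Rh+, 1/4 Rh-.
Independent loci: P(type AB, Rh-negative) = 1/2 × 1/4 = 1/8.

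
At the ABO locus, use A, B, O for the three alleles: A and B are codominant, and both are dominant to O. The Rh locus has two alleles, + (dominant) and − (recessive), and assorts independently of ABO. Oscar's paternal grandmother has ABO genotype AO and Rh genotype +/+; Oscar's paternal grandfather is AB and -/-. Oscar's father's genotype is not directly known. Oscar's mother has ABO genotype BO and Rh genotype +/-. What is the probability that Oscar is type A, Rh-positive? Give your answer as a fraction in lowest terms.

3/16

Oscar's father's ABO genotype from AO × AB: 1/4 AA, 1/4 AB, 1/4 AO, 1/4 BO.
Crossing each possibility with the mother BO and summing P(type A): 1/4·1/2 + 1/4·1/4 + 1/4·1/4 + 1/4·0 = 1/4.
Similarly for Rh via the father's Rh distribution: P(Rh+) = 3/4.
Independent loci: 1/4 × 3/4 = 3/16.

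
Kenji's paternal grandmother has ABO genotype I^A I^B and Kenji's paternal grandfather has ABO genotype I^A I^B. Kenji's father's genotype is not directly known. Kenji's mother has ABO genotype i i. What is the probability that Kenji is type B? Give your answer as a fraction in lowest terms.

1/2

Kenji's father's ABO genotype from I^A I^B × I^A I^B: 1/4 I^A I^A, 1/2 I^A I^B, 1/4 I^B I^B.
Crossing each possibility with the mother i i and summing P(type B): 1/4·0 + 1/2·1/2 + 1/4·1 = 1/2.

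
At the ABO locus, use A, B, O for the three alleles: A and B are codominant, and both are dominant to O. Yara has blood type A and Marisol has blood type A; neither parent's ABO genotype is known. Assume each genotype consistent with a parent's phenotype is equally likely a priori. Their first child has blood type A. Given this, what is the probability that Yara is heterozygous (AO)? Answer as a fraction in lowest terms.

7/15

Possible genotypes: Yara ∈ {AA, AO}; Marisol ∈ {AA, AO}.
Weight each parental genotype pair by prior × P(type-A child):
  AA × AA: posterior weight 4/15.
  AA × AO: posterior weight 4/15.
  AO × AA: posterior weight 4/15.
  AO × AO: posterior weight 1/5.
Sum the posterior weight over pairs where Yara is AO: 7/15.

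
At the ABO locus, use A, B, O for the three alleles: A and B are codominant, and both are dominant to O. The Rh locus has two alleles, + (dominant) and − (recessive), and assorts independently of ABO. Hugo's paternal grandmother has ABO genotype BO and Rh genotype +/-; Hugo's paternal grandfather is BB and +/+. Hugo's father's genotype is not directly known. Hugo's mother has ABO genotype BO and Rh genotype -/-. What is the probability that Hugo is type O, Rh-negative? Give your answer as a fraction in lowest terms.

1/32

Hugo's father's ABO genotype from BO × BB: 1/2 BB, 1/2 BO.
Crossing each possibility with the mother BO and summing P(type O): 1/2·0 + 1/2·1/4 = 1/8.
Similarly for Rh via the father's Rh distribution: P(Rh-) = 1/4.
Independent loci: 1/8 × 1/4 = 1/32.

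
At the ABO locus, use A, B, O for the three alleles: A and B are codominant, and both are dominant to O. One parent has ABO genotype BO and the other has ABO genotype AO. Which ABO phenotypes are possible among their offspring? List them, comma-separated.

O, A, B, AB

Gametes from BO × AO give offspring ABO genotypes AB, AO, BO, OO, i.e. phenotypes O, A, B, AB.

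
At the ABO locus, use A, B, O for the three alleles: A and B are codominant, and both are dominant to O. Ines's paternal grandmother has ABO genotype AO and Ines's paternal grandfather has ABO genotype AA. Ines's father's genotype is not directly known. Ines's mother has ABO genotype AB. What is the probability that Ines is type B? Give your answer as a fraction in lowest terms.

Ines's father's ABO genotype from AO × AA: 1/2 AA, 1/2 AO.
Crossing each possibility with the mother AB and summing P(type B): 1/2·0 + 1/2·1/4 = 1/8.

1/8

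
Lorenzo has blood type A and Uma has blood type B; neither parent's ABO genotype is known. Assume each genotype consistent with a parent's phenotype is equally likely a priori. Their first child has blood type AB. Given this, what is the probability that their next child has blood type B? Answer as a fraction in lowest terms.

5/36

Possible genotypes: Lorenzo ∈ {AA, AO}; Uma ∈ {BB, BO}.
Weight each parental genotype pair by prior × P(type-AB child):
  AA × BB: posterior weight 4/9; P(next child type B) = 0.
  AA × BO: posterior weight 2/9; P(next child type B) = 0.
  AO × BB: posterior weight 2/9; P(next child type B) = 1/2.
  AO × BO: posterior weight 1/9; P(next child type B) = 1/4.
Weighted sum = 5/36.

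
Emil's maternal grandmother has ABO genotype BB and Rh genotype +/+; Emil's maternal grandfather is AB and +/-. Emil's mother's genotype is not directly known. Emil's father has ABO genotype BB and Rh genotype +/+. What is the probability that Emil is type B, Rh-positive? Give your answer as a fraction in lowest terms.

3/4

Emil's mother's ABO genotype from BB × AB: 1/2 AB, 1/2 BB.
Crossing each possibility with the father BB and summing P(type B): 1/2·1/2 + 1/2·1 = 3/4.
Similarly for Rh via the mother's Rh distribution: P(Rh+) = 1.
Independent loci: 3/4 × 1 = 3/4.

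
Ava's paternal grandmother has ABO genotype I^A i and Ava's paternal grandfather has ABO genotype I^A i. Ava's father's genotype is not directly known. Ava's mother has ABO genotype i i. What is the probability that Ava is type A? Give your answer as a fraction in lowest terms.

1/2

Ava's father's ABO genotype from I^A i × I^A i: 1/4 I^A I^A, 1/2 I^A i, 1/4 i i.
Crossing each possibility with the mother i i and summing P(type A): 1/4·1 + 1/2·1/2 + 1/4·0 = 1/2.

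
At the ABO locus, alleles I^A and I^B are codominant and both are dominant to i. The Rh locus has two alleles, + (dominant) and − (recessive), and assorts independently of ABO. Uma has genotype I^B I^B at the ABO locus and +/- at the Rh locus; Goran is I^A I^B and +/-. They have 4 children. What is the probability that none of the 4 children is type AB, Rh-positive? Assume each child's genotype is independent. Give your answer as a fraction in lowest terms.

625/4096

ABO cross I^B I^B × I^A I^B → 1/2 B, 1/2 AB.
Rh cross +/- × +/- → 3/4 Rh+, 1/4 Rh-; so P(type AB, Rh-positive) = 1/2 × 3/4 = 3/8 per child.
P(not type AB, Rh-positive) = 5/8 for one child; (5/8)^4 = 625/4096.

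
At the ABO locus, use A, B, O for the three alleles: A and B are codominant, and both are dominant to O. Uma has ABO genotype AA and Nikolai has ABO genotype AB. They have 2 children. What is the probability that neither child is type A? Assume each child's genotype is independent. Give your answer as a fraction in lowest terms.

ABO cross AA × AB → 1/2 A, 1/2 AB.
So P(type A) = 1/2 per child.
P(not type A) = 1/2 for one child; (1/2)^2 = 1/4.

1/4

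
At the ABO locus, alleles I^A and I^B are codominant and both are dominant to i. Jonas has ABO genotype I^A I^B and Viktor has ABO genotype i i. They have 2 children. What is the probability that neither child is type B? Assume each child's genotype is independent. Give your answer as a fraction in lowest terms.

1/4

ABO cross I^A I^B × i i → 1/2 A, 1/2 B.
So P(type B) = 1/2 per child.
P(not type B) = 1/2 for one child; (1/2)^2 = 1/4.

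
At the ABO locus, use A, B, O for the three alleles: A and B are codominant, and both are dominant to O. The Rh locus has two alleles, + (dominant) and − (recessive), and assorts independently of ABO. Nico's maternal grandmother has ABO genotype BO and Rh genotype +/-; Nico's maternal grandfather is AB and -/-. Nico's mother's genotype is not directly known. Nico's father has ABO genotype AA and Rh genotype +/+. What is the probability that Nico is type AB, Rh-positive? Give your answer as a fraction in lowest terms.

1/2

Nico's mother's ABO genotype from BO × AB: 1/4 AB, 1/4 AO, 1/4 BB, 1/4 BO.
Crossing each possibility with the father AA and summing P(type AB): 1/4·1/2 + 1/4·0 + 1/4·1 + 1/4·1/2 = 1/2.
Similarly for Rh via the mother's Rh distribution: P(Rh+) = 1.
Independent loci: 1/2 × 1 = 1/2.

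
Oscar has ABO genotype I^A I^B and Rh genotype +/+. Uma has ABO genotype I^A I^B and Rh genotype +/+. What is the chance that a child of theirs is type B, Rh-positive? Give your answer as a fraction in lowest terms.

ABO cross I^A I^B × I^A I^B → offspring phenotypes: 1/4 A, 1/4 B, 1/2 AB.
Rh cross +/+ × +/+ → 1 Rh+.
Independent loci: P(type B, Rh-positive) = 1/4 × 1 = 1/4.

1/4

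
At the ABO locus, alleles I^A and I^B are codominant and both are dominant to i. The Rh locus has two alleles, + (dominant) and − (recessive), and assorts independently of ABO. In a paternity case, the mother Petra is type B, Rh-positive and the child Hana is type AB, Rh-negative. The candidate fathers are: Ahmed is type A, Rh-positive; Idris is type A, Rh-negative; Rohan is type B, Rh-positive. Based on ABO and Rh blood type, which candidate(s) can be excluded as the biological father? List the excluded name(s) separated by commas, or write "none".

Rohan

A candidate is excluded only if no genotype consistent with his phenotype could produce a type AB, Rh-negative child with a type B, Rh-positive mother.
Rohan (type B, Rh+): no genotype consistent with that phenotype can produce a type-AB Rh- child with a type-B mother.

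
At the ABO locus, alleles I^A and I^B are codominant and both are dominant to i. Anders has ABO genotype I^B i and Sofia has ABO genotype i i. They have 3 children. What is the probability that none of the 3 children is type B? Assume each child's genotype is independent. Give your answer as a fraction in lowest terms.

1/8

ABO cross I^B i × i i → 1/2 O, 1/2 B.
So P(type B) = 1/2 per child.
P(not type B) = 1/2 for one child; (1/2)^3 = 1/8.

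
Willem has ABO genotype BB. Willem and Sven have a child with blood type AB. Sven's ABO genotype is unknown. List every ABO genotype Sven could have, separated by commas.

AA, AB, AO

For each candidate genotype of Sven, check whether crossing it with BB can produce every observed child phenotype.
  AA → possible child types {AB} ✓
  AB → possible child types {B, AB} ✓
  AO → possible child types {B, AB} ✓
  BB → possible child types {B} ✗
  BO → possible child types {B} ✗
  OO → possible child types {B} ✗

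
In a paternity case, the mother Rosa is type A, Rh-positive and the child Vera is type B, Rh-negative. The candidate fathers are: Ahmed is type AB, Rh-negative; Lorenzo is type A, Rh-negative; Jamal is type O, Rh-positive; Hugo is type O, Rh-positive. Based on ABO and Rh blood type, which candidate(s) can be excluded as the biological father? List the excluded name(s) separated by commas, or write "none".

A candidate is excluded only if no genotype consistent with his phenotype could produce a type B, Rh-negative child with a type A, Rh-positive mother.
Lorenzo (type A, Rh-): no genotype consistent with that phenotype can produce a type-B Rh- child with a type-A mother.
Jamal (type O, Rh+): no genotype consistent with that phenotype can produce a type-B Rh- child with a type-A mother.
Hugo (type O, Rh+): no genotype consistent with that phenotype can produce a type-B Rh- child with a type-A mother.

Lorenzo, Jamal, Hugo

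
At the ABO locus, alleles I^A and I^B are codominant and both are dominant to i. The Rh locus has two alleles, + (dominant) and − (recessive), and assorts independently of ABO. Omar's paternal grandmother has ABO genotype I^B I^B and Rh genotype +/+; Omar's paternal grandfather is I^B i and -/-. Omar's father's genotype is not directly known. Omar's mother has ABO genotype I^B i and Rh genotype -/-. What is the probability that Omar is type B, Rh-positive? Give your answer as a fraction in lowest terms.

7/16

Omar's father's ABO genotype from I^B I^B × I^B i: 1/2 I^B I^B, 1/2 I^B i.
Crossing each possibility with the mother I^B i and summing P(type B): 1/2·1 + 1/2·3/4 = 7/8.
Similarly for Rh via the father's Rh distribution: P(Rh+) = 1/2.
Independent loci: 7/8 × 1/2 = 7/16.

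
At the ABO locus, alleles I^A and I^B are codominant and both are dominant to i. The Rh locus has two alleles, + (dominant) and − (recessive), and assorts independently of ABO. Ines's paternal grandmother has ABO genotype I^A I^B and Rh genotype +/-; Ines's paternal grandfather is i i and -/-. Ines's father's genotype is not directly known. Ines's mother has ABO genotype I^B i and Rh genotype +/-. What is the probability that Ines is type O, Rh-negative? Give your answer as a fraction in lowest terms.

3/32

Ines's father's ABO genotype from I^A I^B × i i: 1/2 I^A i, 1/2 I^B i.
Crossing each possibility with the mother I^B i and summing P(type O): 1/2·1/4 + 1/2·1/4 = 1/4.
Similarly for Rh via the father's Rh distribution: P(Rh-) = 3/8.
Independent loci: 1/4 × 3/8 = 3/32.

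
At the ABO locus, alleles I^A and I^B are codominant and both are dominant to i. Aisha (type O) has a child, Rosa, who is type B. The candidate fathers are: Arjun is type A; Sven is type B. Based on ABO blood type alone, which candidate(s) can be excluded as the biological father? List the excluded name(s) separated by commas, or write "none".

A candidate is excluded only if no genotype consistent with his phenotype could produce a type B child with a type O mother.
Arjun (type A): no genotype consistent with that phenotype can produce a type-B child with a type-O mother.

Arjun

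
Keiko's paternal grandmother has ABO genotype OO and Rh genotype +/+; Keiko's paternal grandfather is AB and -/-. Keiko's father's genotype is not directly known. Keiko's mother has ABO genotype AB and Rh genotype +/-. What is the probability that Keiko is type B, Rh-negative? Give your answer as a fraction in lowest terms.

3/32

Keiko's father's ABO genotype from OO × AB: 1/2 AO, 1/2 BO.
Crossing each possibility with the mother AB and summing P(type B): 1/2·1/4 + 1/2·1/2 = 3/8.
Similarly for Rh via the father's Rh distribution: P(Rh-) = 1/4.
Independent loci: 3/8 × 1/4 = 3/32.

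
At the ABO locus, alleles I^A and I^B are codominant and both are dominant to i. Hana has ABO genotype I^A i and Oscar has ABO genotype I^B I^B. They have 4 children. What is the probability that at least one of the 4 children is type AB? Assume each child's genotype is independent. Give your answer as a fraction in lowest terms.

15/16

ABO cross I^A i × I^B I^B → 1/2 B, 1/2 AB.
So P(type AB) = 1/2 per child.
P(none) = (1/2)^4 = 1/16; P(at least one) = 1 − 1/16 = 15/16.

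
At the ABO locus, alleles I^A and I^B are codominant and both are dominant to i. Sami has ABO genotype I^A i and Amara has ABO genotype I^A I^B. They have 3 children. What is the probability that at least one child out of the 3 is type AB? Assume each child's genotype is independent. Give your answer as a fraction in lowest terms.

ABO cross I^A i × I^A I^B → 1/2 A, 1/4 B, 1/4 AB.
So P(type AB) = 1/4 per child.
P(none) = (3/4)^3 = 27/64; P(at least one) = 1 − 27/64 = 37/64.

37/64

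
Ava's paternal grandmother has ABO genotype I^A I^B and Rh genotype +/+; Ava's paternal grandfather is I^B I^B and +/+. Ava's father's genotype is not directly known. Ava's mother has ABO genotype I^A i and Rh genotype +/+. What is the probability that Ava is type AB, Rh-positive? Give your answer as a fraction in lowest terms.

Ava's father's ABO genotype from I^A I^B × I^B I^B: 1/2 I^A I^B, 1/2 I^B I^B.
Crossing each possibility with the mother I^A i and summing P(type AB): 1/2·1/4 + 1/2·1/2 = 3/8.
Similarly for Rh via the father's Rh distribution: P(Rh+) = 1.
Independent loci: 3/8 × 1 = 3/8.

3/8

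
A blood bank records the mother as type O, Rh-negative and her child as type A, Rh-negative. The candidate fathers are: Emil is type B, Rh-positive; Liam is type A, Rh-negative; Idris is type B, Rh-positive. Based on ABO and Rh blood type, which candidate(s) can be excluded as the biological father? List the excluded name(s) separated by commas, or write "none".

A candidate is excluded only if no genotype consistent with his phenotype could produce a type A, Rh-negative child with a type O, Rh-negative mother.
Emil (type B, Rh+): no genotype consistent with that phenotype can produce a type-A Rh- child with a type-O mother.
Idris (type B, Rh+): no genotype consistent with that phenotype can produce a type-A Rh- child with a type-O mother.

Emil, Idris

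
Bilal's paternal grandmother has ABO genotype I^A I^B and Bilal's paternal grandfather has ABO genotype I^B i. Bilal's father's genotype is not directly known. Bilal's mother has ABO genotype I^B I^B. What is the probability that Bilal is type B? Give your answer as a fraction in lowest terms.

3/4

Bilal's father's ABO genotype from I^A I^B × I^B i: 1/4 I^A I^B, 1/4 I^A i, 1/4 I^B I^B, 1/4 I^B i.
Crossing each possibility with the mother I^B I^B and summing P(type B): 1/4·1/2 + 1/4·1/2 + 1/4·1 + 1/4·1 = 3/4.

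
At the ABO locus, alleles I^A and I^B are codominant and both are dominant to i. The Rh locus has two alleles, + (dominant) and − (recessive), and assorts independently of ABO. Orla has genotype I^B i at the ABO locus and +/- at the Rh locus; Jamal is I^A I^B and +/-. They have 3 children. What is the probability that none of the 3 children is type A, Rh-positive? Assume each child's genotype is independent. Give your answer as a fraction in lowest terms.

2197/4096

ABO cross I^B i × I^A I^B → 1/4 A, 1/2 B, 1/4 AB.
Rh cross +/- × +/- → 3/4 Rh+, 1/4 Rh-; so P(type A, Rh-positive) = 1/4 × 3/4 = 3/16 per child.
P(not type A, Rh-positive) = 13/16 for one child; (13/16)^3 = 2197/4096.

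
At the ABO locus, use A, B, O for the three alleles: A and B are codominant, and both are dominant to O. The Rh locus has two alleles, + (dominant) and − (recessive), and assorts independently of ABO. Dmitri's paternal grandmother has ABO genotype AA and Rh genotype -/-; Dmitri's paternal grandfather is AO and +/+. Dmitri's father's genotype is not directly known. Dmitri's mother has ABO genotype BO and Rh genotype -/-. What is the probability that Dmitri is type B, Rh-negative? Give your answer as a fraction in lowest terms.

Dmitri's father's ABO genotype from AA × AO: 1/2 AA, 1/2 AO.
Crossing each possibility with the mother BO and summing P(type B): 1/2·0 + 1/2·1/4 = 1/8.
Similarly for Rh via the father's Rh distribution: P(Rh-) = 1/2.
Independent loci: 1/8 × 1/2 = 1/16.

1/16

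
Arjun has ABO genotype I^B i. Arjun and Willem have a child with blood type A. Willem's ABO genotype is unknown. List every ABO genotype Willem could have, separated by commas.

I^A I^A, I^A I^B, I^A i

For each candidate genotype of Willem, check whether crossing it with I^B i can produce every observed child phenotype.
  I^A I^A → possible child types {A, AB} ✓
  I^A I^B → possible child types {A, B, AB} ✓
  I^A i → possible child types {O, A, B, AB} ✓
  I^B I^B → possible child types {B} ✗
  I^B i → possible child types {O, B} ✗
  i i → possible child types {O, B} ✗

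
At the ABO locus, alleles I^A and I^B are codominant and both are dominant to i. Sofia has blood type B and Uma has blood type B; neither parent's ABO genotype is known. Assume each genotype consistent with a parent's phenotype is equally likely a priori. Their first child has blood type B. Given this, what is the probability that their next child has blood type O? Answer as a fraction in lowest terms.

1/20

Possible genotypes: Sofia ∈ {I^B I^B, I^B i}; Uma ∈ {I^B I^B, I^B i}.
Weight each parental genotype pair by prior × P(type-B child):
  I^B I^B × I^B I^B: posterior weight 4/15; P(next child type O) = 0.
  I^B I^B × I^B i: posterior weight 4/15; P(next child type O) = 0.
  I^B i × I^B I^B: posterior weight 4/15; P(next child type O) = 0.
  I^B i × I^B i: posterior weight 1/5; P(next child type O) = 1/4.
Weighted sum = 1/20.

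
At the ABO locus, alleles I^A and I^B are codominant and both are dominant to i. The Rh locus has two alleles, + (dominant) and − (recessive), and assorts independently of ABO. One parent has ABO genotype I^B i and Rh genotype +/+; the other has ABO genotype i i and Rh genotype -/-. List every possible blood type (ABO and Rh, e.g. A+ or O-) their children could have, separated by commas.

Gametes from I^B i × i i give offspring ABO genotypes I^B i, i i, i.e. phenotypes O, B.
Rh cross +/+ × -/- → phenotypes Rh+.
Combining independently: O+, B+.

O+, B+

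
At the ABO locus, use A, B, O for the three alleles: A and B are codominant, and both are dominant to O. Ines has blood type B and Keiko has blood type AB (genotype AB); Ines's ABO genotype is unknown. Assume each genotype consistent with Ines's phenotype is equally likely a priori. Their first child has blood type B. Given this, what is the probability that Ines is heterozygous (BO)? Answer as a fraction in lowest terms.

1/2

Possible genotypes: Ines ∈ {BB, BO}; Keiko ∈ {AB}.
Weight each parental genotype pair by prior × P(type-B child):
  BB × AB: posterior weight 1/2.
  BO × AB: posterior weight 1/2.
Sum the posterior weight over pairs where Ines is BO: 1/2.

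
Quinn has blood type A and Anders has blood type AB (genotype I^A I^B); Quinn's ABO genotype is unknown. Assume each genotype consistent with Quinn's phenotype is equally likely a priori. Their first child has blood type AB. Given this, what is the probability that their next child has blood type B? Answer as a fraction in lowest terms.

1/12

Possible genotypes: Quinn ∈ {I^A I^A, I^A i}; Anders ∈ {I^A I^B}.
Weight each parental genotype pair by prior × P(type-AB child):
  I^A I^A × I^A I^B: posterior weight 2/3; P(next child type B) = 0.
  I^A i × I^A I^B: posterior weight 1/3; P(next child type B) = 1/4.
Weighted sum = 1/12.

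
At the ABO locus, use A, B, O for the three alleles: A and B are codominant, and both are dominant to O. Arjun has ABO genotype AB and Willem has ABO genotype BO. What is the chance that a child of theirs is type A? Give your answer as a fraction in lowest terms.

1/4

ABO cross AB × BO → offspring phenotypes: 1/4 A, 1/2 B, 1/4 AB.
So P(type A) = 1/4.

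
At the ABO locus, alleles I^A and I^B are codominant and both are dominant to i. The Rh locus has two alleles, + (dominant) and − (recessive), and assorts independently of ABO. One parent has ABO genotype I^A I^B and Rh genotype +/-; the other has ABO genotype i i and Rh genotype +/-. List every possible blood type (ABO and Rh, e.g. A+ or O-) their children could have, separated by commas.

A+, A-, B+, B-

Gametes from I^A I^B × i i give offspring ABO genotypes I^A i, I^B i, i.e. phenotypes A, B.
Rh cross +/- × +/- → phenotypes Rh+, Rh-.
Combining independently: A+, A-, B+, B-.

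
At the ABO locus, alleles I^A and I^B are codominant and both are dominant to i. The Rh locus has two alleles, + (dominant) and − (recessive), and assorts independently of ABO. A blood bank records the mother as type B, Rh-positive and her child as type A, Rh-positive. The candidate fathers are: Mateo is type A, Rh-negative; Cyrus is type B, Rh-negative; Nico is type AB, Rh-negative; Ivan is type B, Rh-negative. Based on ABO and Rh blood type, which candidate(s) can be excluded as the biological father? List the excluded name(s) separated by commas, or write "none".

A candidate is excluded only if no genotype consistent with his phenotype could produce a type A, Rh-positive child with a type B, Rh-positive mother.
Cyrus (type B, Rh-): no genotype consistent with that phenotype can produce a type-A Rh+ child with a type-B mother.
Ivan (type B, Rh-): no genotype consistent with that phenotype can produce a type-A Rh+ child with a type-B mother.

Cyrus, Ivan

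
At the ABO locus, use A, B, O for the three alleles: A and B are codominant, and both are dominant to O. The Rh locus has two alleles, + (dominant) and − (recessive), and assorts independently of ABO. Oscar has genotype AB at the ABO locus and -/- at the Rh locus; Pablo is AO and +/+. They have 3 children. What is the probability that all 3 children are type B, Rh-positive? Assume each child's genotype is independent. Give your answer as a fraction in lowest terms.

1/64

ABO cross AB × AO → 1/2 A, 1/4 B, 1/4 AB.
Rh cross -/- × +/+ → 1 Rh+; so P(type B, Rh-positive) = 1/4 × 1 = 1/4 per child.
All 3 independent: (1/4)^3 = 1/64.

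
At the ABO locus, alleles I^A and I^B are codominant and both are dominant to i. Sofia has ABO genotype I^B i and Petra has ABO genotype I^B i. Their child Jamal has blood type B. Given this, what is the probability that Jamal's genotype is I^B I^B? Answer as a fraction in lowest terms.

Cross I^B i × I^B i → 1/4 I^B I^B, 1/2 I^B i, 1/4 i i.
Type-B genotypes among offspring: I^B I^B (1/4), I^B i (1/2); total 3/4.
P(I^B I^B | type B) = (1/4) / (3/4) = 1/3.

1/3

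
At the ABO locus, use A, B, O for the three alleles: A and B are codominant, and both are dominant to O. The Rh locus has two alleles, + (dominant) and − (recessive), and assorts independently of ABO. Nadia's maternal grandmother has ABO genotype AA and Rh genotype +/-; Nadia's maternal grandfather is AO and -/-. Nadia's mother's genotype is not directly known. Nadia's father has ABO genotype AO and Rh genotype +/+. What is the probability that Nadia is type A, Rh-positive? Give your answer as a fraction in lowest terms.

Nadia's mother's ABO genotype from AA × AO: 1/2 AA, 1/2 AO.
Crossing each possibility with the father AO and summing P(type A): 1/2·1 + 1/2·3/4 = 7/8.
Similarly for Rh via the mother's Rh distribution: P(Rh+) = 1.
Independent loci: 7/8 × 1 = 7/8.

7/8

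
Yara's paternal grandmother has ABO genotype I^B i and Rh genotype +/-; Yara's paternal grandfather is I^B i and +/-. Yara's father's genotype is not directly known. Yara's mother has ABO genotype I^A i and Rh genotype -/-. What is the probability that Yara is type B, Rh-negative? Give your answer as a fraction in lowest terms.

1/8

Yara's father's ABO genotype from I^B i × I^B i: 1/4 I^B I^B, 1/2 I^B i, 1/4 i i.
Crossing each possibility with the mother I^A i and summing P(type B): 1/4·1/2 + 1/2·1/4 + 1/4·0 = 1/4.
Similarly for Rh via the father's Rh distribution: P(Rh-) = 1/2.
Independent loci: 1/4 × 1/2 = 1/8.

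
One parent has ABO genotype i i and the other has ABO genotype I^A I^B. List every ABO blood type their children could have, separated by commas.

A, B

Gametes from i i × I^A I^B give offspring ABO genotypes I^A i, I^B i, i.e. phenotypes A, B.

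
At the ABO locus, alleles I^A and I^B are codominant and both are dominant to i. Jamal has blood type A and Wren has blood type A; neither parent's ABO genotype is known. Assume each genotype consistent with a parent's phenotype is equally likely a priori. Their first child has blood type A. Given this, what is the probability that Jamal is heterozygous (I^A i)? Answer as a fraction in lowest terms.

Possible genotypes: Jamal ∈ {I^A I^A, I^A i}; Wren ∈ {I^A I^A, I^A i}.
Weight each parental genotype pair by prior × P(type-A child):
  I^A I^A × I^A I^A: posterior weight 4/15.
  I^A I^A × I^A i: posterior weight 4/15.
  I^A i × I^A I^A: posterior weight 4/15.
  I^A i × I^A i: posterior weight 1/5.
Sum the posterior weight over pairs where Jamal is I^A i: 7/15.

7/15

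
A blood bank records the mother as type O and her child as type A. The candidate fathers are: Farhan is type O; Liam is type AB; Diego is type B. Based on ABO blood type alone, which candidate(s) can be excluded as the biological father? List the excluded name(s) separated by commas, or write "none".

A candidate is excluded only if no genotype consistent with his phenotype could produce a type A child with a type O mother.
Farhan (type O): no genotype consistent with that phenotype can produce a type-A child with a type-O mother.
Diego (type B): no genotype consistent with that phenotype can produce a type-A child with a type-O mother.

Farhan, Diego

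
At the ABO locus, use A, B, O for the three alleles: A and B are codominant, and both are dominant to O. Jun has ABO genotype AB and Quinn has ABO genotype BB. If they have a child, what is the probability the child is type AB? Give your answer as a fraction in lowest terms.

ABO cross AB × BB → offspring phenotypes: 1/2 B, 1/2 AB.
So P(type AB) = 1/2.

1/2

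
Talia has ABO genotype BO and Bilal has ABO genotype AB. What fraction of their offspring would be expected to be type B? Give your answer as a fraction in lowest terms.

1/2

ABO cross BO × AB → offspring phenotypes: 1/4 A, 1/2 B, 1/4 AB.
So P(type B) = 1/2.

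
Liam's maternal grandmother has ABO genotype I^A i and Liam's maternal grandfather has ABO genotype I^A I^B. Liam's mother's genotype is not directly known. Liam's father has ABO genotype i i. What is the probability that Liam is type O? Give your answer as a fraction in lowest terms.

Liam's mother's ABO genotype from I^A i × I^A I^B: 1/4 I^A I^A, 1/4 I^A I^B, 1/4 I^A i, 1/4 I^B i.
Crossing each possibility with the father i i and summing P(type O): 1/4·0 + 1/4·0 + 1/4·1/2 + 1/4·1/2 = 1/4.

1/4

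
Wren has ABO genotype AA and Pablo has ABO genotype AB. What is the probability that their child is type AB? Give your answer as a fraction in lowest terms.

ABO cross AA × AB → offspring phenotypes: 1/2 A, 1/2 AB.
So P(type AB) = 1/2.

1/2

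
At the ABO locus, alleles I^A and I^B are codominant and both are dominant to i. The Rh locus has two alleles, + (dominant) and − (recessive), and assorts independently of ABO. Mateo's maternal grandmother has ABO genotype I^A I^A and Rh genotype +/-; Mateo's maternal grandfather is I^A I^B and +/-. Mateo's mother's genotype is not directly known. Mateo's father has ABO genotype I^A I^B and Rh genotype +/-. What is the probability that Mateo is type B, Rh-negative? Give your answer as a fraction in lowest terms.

Mateo's mother's ABO genotype from I^A I^A × I^A I^B: 1/2 I^A I^A, 1/2 I^A I^B.
Crossing each possibility with the father I^A I^B and summing P(type B): 1/2·0 + 1/2·1/4 = 1/8.
Similarly for Rh via the mother's Rh distribution: P(Rh-) = 1/4.
Independent loci: 1/8 × 1/4 = 1/32.

1/32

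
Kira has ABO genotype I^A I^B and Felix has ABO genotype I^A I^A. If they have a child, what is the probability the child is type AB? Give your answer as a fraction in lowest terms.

ABO cross I^A I^B × I^A I^A → offspring phenotypes: 1/2 A, 1/2 AB.
So P(type AB) = 1/2.

1/2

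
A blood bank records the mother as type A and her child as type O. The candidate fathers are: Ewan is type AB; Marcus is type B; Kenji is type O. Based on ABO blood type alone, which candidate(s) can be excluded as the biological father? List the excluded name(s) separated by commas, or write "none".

A candidate is excluded only if no genotype consistent with his phenotype could produce a type O child with a type A mother.
Ewan (type AB): no genotype consistent with that phenotype can produce a type-O child with a type-A mother.

Ewan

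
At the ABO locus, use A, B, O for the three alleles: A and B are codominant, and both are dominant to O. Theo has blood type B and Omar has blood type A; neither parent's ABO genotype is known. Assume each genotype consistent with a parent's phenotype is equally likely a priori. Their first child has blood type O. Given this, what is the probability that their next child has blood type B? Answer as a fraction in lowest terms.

1/4

Possible genotypes: Theo ∈ {BB, BO}; Omar ∈ {AA, AO}.
Weight each parental genotype pair by prior × P(type-O child):
  BO × AO: posterior weight 1; P(next child type B) = 1/4.
Weighted sum = 1/4.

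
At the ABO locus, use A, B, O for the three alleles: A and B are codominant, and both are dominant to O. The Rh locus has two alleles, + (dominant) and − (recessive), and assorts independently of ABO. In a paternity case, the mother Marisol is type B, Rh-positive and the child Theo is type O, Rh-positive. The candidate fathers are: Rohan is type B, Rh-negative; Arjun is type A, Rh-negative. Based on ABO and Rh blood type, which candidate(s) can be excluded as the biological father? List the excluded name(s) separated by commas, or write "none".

none

A candidate is excluded only if no genotype consistent with his phenotype could produce a type O, Rh-positive child with a type B, Rh-positive mother.
Every candidate has at least one consistent genotype combination, so none can be excluded.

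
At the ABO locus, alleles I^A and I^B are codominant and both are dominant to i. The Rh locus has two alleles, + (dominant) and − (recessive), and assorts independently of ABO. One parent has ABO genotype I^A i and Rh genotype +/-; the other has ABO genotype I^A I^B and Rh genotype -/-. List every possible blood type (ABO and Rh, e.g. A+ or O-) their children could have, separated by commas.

Gametes from I^A i × I^A I^B give offspring ABO genotypes I^A I^A, I^A I^B, I^A i, I^B i, i.e. phenotypes A, B, AB.
Rh cross +/- × -/- → phenotypes Rh+, Rh-.
Combining independently: A+, A-, B+, B-, AB+, AB-.

A+, A-, B+, B-, AB+, AB-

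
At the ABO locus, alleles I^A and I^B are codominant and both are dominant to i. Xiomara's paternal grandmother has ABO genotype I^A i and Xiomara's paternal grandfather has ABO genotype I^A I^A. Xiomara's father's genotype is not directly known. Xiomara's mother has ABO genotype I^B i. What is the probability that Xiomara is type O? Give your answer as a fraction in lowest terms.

Xiomara's father's ABO genotype from I^A i × I^A I^A: 1/2 I^A I^A, 1/2 I^A i.
Crossing each possibility with the mother I^B i and summing P(type O): 1/2·0 + 1/2·1/4 = 1/8.

1/8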